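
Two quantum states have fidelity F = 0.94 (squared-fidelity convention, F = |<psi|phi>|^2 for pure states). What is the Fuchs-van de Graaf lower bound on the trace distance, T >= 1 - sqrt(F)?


Fuchs-van de Graaf (squared-fidelity convention): 1 - sqrt(F) <= T <= sqrt(1 - F).
Lower bound: T >= 1 - sqrt(F)
sqrt(F) = sqrt(0.94) = 0.9695
T >= 1 - 0.9695
T >= 0.0305

0.0305


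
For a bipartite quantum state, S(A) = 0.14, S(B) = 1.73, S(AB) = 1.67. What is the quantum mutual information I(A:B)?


I(A:B) = S(A) + S(B) - S(AB)
= 0.14 + 1.73 - 1.67
= 0.2000

0.2000


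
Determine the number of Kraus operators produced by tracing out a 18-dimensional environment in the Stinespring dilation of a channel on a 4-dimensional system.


Tracing out the environment in an orthonormal basis {|i>_E} gives Kraus operators K_i = <i|_E U |0>_E.
Number of Kraus operators = dim(H_env) = d_env
= 18

18


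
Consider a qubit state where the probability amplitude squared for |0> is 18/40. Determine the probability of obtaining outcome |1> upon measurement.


|alpha|^2 = 18/40 = 0.4500
|beta|^2 = 1 - 18/40 = 22/40 = 0.5500
P(|1>) = |beta|^2 = 0.5500

0.5500


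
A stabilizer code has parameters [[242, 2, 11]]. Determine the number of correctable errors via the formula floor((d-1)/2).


Code parameters: [[242, 2, 11]], distance d = 11.
Number of correctable errors = floor((d-1)/2)
= floor((11 - 1)/2)
= floor(10/2)
= 5

5


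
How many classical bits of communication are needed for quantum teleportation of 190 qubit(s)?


Quantum teleportation requires 2 classical bits per qubit teleported.
190 qubit(s) -> 2 * 190 = 380 classical bits

380


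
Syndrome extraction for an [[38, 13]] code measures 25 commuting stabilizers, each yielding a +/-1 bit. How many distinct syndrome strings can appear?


Each stabilizer generator gives a binary (+1 or -1) measurement outcome.
With 25 independent generators:
Total syndromes = 2^25
= 33554432

33554432


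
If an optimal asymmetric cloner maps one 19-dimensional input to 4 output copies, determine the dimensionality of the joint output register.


Output space = H^(tensor 4) where dim(H) = 19
dim = 19^4
= 361 (after 2 factors)
= 6859 (after 3 factors)
= 130321 (after 4 factors)
= 130321

130321


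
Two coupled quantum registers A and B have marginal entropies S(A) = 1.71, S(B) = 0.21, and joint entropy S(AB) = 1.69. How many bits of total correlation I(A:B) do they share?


I(A:B) = S(A) + S(B) - S(AB)
= 1.71 + 0.21 - 1.69
= 0.2300

0.2300


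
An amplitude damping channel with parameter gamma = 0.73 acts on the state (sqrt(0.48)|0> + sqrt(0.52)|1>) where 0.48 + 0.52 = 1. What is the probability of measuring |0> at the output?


For amplitude damping with parameter gamma on state sqrt(a)|0> + sqrt(b)|1>:
alpha^2 = 0.48, beta^2 = 0.52
P(|0>) = alpha^2 + gamma * beta^2
= 0.48 + 0.73 * 0.52
= 0.48 + 0.3796
= 0.8596

0.8596


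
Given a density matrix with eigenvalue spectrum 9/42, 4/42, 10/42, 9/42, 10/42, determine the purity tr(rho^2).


tr(rho^2) = sum of eigenvalues squared
= (9/42)^2 + (4/42)^2 + (10/42)^2 + (9/42)^2 + (10/42)^2
= (81 + 16 + 100 + 81 + 100) / 1764
= 378/1764
= 0.2143

0.2143


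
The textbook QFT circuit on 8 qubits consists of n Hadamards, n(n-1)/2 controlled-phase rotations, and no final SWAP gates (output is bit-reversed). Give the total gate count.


Hadamard gates: 8
Controlled rotations: n*(n-1)/2 = 8*7/2 = 28
SWAP gates: 0 (omitted)
Total = 8 + 28
= 36

36


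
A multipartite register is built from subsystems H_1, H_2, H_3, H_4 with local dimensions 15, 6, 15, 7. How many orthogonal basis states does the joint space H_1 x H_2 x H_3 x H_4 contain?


dim(H_1 x H_2 x H_3 x H_4) = 15 * 6 * 15 * 7
= 90 * 15 * 7
= 1350 * 7
= 9450

9450


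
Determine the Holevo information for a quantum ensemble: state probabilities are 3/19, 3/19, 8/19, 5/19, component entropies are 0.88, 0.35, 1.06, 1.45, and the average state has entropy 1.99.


chi = S(rho) - sum_i p_i * S(rho_i)
Weighted entropy = 3/19 * 0.88 + 3/19 * 0.35 + 8/19 * 1.06 + 5/19 * 1.45
= 1.0221
chi = 1.99 - 1.0221
= 0.9679

0.9679


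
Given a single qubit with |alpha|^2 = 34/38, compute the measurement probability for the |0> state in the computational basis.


|alpha|^2 = 34/38 = 0.8947
|beta|^2 = 1 - 34/38 = 4/38 = 0.1053
P(|0>) = |alpha|^2 = 0.8947

0.8947


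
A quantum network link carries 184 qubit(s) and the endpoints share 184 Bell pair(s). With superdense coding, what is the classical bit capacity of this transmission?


Superdense coding allows 2 classical bits per shared entangled pair.
184 pair(s) -> 2 * 184 = 368 classical bits

368


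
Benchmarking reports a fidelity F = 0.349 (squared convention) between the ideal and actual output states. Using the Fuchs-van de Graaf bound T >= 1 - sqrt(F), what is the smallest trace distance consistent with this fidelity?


Fuchs-van de Graaf (squared-fidelity convention): 1 - sqrt(F) <= T <= sqrt(1 - F).
Lower bound: T >= 1 - sqrt(F)
sqrt(F) = sqrt(0.349) = 0.5908
T >= 1 - 0.5908
T >= 0.4092

0.4092


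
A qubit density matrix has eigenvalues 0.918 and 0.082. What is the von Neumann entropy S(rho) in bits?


S = -p*log2(p) - (1-p)*log2(1-p)
p = 0.9180, 1-p = 0.0820
= -0.9180 * log2(0.9180) - 0.0820 * log2(0.0820)
= -(-0.1133) - (-0.2959)
= 0.4092

0.4092


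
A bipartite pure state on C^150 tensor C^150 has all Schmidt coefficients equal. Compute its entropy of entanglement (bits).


For a maximally entangled state in d x d:
S = log2(d) = log2(150)
= 7.2288

7.2288


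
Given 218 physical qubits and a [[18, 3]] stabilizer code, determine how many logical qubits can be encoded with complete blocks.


Each code block uses 18 physical qubits for 3 logical qubit(s).
Number of complete blocks = floor(218 / 18) = 12
Logical qubits = 12 * 3
= 36

36


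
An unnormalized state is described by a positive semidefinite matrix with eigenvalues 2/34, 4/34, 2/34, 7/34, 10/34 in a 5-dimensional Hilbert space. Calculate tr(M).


tr(M) = sum of eigenvalues
= 2/34 + 4/34 + 2/34 + 7/34 + 10/34
= 25/34
= 0.7353

0.7353


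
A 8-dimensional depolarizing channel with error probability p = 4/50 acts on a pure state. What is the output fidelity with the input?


F = (1-p) + p/d
= (1 - 0.0800) + 0.0800/8
= 0.9200 + 0.0100
= 0.9300

0.9300


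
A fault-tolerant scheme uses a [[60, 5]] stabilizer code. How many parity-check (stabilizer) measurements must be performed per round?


For an [[n,k]] stabilizer code:
Number of stabilizer generators = n - k
= 60 - 5
= 55

55


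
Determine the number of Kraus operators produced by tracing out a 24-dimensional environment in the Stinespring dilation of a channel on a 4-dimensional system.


Tracing out the environment in an orthonormal basis {|i>_E} gives Kraus operators K_i = <i|_E U |0>_E.
Number of Kraus operators = dim(H_env) = d_env
= 24

24


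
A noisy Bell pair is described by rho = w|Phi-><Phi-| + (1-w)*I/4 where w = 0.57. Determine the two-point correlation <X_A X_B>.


|Phi-> = (|00> - |11>)/sqrt(2)
For the pure Bell state, <X_A X_B> = -1 (Bell-state Pauli correlator).
The maximally-mixed part I/4 has tr(I/4 * P tensor P) = 0 for any traceless Pauli P.
So <X_A X_B>_rho = w * (-1) + (1 - w) * 0
= 0.57 * (-1)
= -0.5700

-0.5700


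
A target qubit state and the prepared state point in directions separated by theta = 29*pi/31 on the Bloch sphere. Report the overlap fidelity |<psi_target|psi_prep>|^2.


For states separated by angle theta on Bloch sphere:
F = cos^2(theta/2)
theta = 29*pi/31 = 2.9389
theta/2 = 1.4695
cos(theta/2) = 0.1012
F = 0.0102

0.0102


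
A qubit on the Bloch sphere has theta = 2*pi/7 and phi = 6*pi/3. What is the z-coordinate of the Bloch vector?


theta = 0.8976, phi = 6.2832
r_z = cos(theta) = 0.6235

0.6235


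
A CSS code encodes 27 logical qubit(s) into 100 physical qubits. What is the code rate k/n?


Code rate R = k/n
= 27/100
= 0.2700

0.2700


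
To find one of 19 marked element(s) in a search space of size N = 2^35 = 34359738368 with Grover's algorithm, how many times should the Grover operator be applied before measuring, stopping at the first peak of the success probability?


After j Grover iterations the success probability is P(j) = sin^2((2j+1)*theta), where sin(theta) = sqrt(k/N).
N = 2^35 = 34359738368, k = 19
sin(theta) = sqrt(k/N) = 2.351537324e-05
theta = arcsin(sqrt(k/N)) = 2.351537324e-05 rad
P(j) reaches its first maximum when (2j+1)*theta is as close as possible to pi/2, i.e. j = round(pi/(4*theta) - 1/2).
pi/(4*theta) - 1/2 = 33398.8492
(For comparison, the common estimate pi/4 * sqrt(N/k) = 33399.3492; the exact maximiser is used here.)
Optimal iterations = 33399

33399


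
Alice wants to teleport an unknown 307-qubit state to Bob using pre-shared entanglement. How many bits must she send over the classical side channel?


Quantum teleportation requires 2 classical bits per qubit teleported.
307 qubit(s) -> 2 * 307 = 614 classical bits

614


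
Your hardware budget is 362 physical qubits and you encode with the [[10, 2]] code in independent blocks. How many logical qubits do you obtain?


Each code block uses 10 physical qubits for 2 logical qubit(s).
Number of complete blocks = floor(362 / 10) = 36
Logical qubits = 36 * 2
= 72

72


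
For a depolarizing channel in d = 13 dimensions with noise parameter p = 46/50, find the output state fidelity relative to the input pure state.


F = (1-p) + p/d
= (1 - 0.9200) + 0.9200/13
= 0.0800 + 0.0708
= 0.1508

0.1508


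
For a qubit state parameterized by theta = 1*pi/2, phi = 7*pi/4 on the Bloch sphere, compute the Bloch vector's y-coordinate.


theta = 1.5708, phi = 5.4978
r_y = sin(theta)*sin(phi) = 1.0000 * -0.7071
r_y = -0.7071

-0.7071


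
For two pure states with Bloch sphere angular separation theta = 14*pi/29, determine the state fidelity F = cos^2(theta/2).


For states separated by angle theta on Bloch sphere:
F = cos^2(theta/2)
theta = 14*pi/29 = 1.5166
theta/2 = 0.7583
cos(theta/2) = 0.7260
F = 0.5271

0.5271


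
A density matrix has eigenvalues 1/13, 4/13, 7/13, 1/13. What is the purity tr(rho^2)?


tr(rho^2) = sum of eigenvalues squared
= (1/13)^2 + (4/13)^2 + (7/13)^2 + (1/13)^2
= (1 + 16 + 49 + 1) / 169
= 67/169
= 0.3964

0.3964


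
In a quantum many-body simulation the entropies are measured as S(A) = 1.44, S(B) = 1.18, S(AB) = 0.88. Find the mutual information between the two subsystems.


I(A:B) = S(A) + S(B) - S(AB)
= 1.44 + 1.18 - 0.88
= 1.7400

1.7400


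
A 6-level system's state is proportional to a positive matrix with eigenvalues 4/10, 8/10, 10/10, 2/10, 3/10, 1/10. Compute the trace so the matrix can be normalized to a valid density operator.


tr(M) = sum of eigenvalues
= 4/10 + 8/10 + 10/10 + 2/10 + 3/10 + 1/10
= 28/10
= 2.8000

2.8000


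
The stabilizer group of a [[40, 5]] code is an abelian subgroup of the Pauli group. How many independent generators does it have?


For an [[n,k]] stabilizer code:
Number of stabilizer generators = n - k
= 40 - 5
= 35

35


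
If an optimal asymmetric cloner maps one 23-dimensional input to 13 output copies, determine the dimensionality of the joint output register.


Output space = H^(tensor 13) where dim(H) = 23
dim = 23^13
= 529 (after 2 factors)
= 12167 (after 3 factors)
= 279841 (after 4 factors)
= 6436343 (after 5 factors)
= 148035889 (after 6 factors)
= 3404825447 (after 7 factors)
= 78310985281 (after 8 factors)
= 1801152661463 (after 9 factors)
= 41426511213649 (after 10 factors)
= 952809757913927 (after 11 factors)
= 21914624432020321 (after 12 factors)
= 504036361936467383 (after 13 factors)
= 504036361936467383

504036361936467383


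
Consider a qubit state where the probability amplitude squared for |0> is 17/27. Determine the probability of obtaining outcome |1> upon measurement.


|alpha|^2 = 17/27 = 0.6296
|beta|^2 = 1 - 17/27 = 10/27 = 0.3704
P(|1>) = |beta|^2 = 0.3704

0.3704


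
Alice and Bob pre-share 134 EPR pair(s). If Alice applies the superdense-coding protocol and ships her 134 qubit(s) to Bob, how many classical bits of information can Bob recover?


Superdense coding allows 2 classical bits per shared entangled pair.
134 pair(s) -> 2 * 134 = 268 classical bits

268


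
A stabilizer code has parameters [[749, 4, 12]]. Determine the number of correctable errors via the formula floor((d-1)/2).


Code parameters: [[749, 4, 12]], distance d = 12.
Number of correctable errors = floor((d-1)/2)
= floor((12 - 1)/2)
= floor(11/2)
= 5

5


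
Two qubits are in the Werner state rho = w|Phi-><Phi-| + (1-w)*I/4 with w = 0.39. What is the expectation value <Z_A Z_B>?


|Phi-> = (|00> - |11>)/sqrt(2)
For the pure Bell state, <Z_A Z_B> = +1 (Bell-state Pauli correlator).
The maximally-mixed part I/4 has tr(I/4 * P tensor P) = 0 for any traceless Pauli P.
So <Z_A Z_B>_rho = w * (+1) + (1 - w) * 0
= 0.39 * (+1)
= 0.3900

0.3900


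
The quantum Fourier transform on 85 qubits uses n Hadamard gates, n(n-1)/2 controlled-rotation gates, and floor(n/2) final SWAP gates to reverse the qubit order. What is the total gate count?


Hadamard gates: 85
Controlled rotations: n*(n-1)/2 = 85*84/2 = 3570
SWAP gates: floor(n/2) = floor(85/2) = 42
Total = 85 + 3570 + 42
= 3697

3697


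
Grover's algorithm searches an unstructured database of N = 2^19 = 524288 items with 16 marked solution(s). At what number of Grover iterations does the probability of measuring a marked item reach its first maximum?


After j Grover iterations the success probability is P(j) = sin^2((2j+1)*theta), where sin(theta) = sqrt(k/N).
N = 2^19 = 524288, k = 16
sin(theta) = sqrt(k/N) = 0.005524271728
theta = arcsin(sqrt(k/N)) = 0.005524299826 rad
P(j) reaches its first maximum when (2j+1)*theta is as close as possible to pi/2, i.e. j = round(pi/(4*theta) - 1/2).
pi/(4*theta) - 1/2 = 141.6715
(For comparison, the common estimate pi/4 * sqrt(N/k) = 142.1723; the exact maximiser is used here.)
Optimal iterations = 142

142


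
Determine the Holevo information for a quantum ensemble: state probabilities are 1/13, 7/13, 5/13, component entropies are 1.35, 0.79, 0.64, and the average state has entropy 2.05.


chi = S(rho) - sum_i p_i * S(rho_i)
Weighted entropy = 1/13 * 1.35 + 7/13 * 0.79 + 5/13 * 0.64
= 0.7754
chi = 2.05 - 0.7754
= 1.2746

1.2746


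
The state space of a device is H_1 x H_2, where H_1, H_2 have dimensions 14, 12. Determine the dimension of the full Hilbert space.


dim(H_1 x H_2) = 14 * 12
= 168

168


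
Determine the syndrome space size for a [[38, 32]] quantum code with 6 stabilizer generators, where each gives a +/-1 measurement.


Each stabilizer generator gives a binary (+1 or -1) measurement outcome.
With 6 independent generators:
Total syndromes = 2^6
= 64

64


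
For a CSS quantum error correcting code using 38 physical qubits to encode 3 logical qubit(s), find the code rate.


Code rate R = k/n
= 3/38
= 0.0789

0.0789


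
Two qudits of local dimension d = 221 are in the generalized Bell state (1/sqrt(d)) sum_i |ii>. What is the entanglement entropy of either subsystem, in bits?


For a maximally entangled state in d x d:
S = log2(d) = log2(221)
= 7.7879

7.7879


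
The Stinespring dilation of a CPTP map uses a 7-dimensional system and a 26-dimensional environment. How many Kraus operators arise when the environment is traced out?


Tracing out the environment in an orthonormal basis {|i>_E} gives Kraus operators K_i = <i|_E U |0>_E.
Number of Kraus operators = dim(H_env) = d_env
= 26

26


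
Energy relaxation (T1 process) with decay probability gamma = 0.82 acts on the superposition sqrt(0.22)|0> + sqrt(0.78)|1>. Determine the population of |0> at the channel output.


For amplitude damping with parameter gamma on state sqrt(a)|0> + sqrt(b)|1>:
alpha^2 = 0.22, beta^2 = 0.78
P(|0>) = alpha^2 + gamma * beta^2
= 0.22 + 0.82 * 0.78
= 0.22 + 0.6396
= 0.8596

0.8596


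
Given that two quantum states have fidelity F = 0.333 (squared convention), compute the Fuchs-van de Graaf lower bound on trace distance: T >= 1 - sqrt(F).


Fuchs-van de Graaf (squared-fidelity convention): 1 - sqrt(F) <= T <= sqrt(1 - F).
Lower bound: T >= 1 - sqrt(F)
sqrt(F) = sqrt(0.333) = 0.5771
T >= 1 - 0.5771
T >= 0.4229

0.4229


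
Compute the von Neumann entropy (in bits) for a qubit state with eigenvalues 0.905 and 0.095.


S = -p*log2(p) - (1-p)*log2(1-p)
p = 0.9050, 1-p = 0.0950
= -0.9050 * log2(0.9050) - 0.0950 * log2(0.0950)
= -(-0.1303) - (-0.3226)
= 0.4529

0.4529


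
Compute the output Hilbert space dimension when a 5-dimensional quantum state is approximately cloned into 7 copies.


Output space = H^(tensor 7) where dim(H) = 5
dim = 5^7
= 25 (after 2 factors)
= 125 (after 3 factors)
= 625 (after 4 factors)
= 3125 (after 5 factors)
= 15625 (after 6 factors)
= 78125 (after 7 factors)
= 78125

78125


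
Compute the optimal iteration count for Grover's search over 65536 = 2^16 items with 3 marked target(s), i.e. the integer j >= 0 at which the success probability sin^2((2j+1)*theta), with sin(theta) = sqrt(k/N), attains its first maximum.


After j Grover iterations the success probability is P(j) = sin^2((2j+1)*theta), where sin(theta) = sqrt(k/N).
N = 2^16 = 65536, k = 3
sin(theta) = sqrt(k/N) = 0.006765823467
theta = arcsin(sqrt(k/N)) = 0.006765875087 rad
P(j) reaches its first maximum when (2j+1)*theta is as close as possible to pi/2, i.e. j = round(pi/(4*theta) - 1/2).
pi/(4*theta) - 1/2 = 115.5823
(For comparison, the common estimate pi/4 * sqrt(N/k) = 116.0832; the exact maximiser is used here.)
Optimal iterations = 116

116


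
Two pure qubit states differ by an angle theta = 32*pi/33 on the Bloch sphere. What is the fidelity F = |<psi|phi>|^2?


For states separated by angle theta on Bloch sphere:
F = cos^2(theta/2)
theta = 32*pi/33 = 3.0464
theta/2 = 1.5232
cos(theta/2) = 0.0476
F = 0.0023

0.0023


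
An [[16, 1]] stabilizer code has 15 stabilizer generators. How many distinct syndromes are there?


Each stabilizer generator gives a binary (+1 or -1) measurement outcome.
With 15 independent generators:
Total syndromes = 2^15
= 32768

32768


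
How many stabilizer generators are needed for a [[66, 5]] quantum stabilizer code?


For an [[n,k]] stabilizer code:
Number of stabilizer generators = n - k
= 66 - 5
= 61

61


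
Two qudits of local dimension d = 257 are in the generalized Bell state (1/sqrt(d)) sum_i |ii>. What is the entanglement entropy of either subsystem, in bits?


For a maximally entangled state in d x d:
S = log2(d) = log2(257)
= 8.0056

8.0056


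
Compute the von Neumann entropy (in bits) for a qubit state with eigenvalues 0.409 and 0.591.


S = -p*log2(p) - (1-p)*log2(1-p)
p = 0.4090, 1-p = 0.5910
= -0.4090 * log2(0.4090) - 0.5910 * log2(0.5910)
= -(-0.5275) - (-0.4484)
= 0.9760

0.9760


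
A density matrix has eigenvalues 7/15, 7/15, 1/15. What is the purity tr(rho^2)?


tr(rho^2) = sum of eigenvalues squared
= (7/15)^2 + (7/15)^2 + (1/15)^2
= (49 + 49 + 1) / 225
= 99/225
= 0.4400

0.4400


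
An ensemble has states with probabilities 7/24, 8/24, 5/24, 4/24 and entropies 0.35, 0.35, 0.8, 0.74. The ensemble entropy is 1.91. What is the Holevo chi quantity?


chi = S(rho) - sum_i p_i * S(rho_i)
Weighted entropy = 7/24 * 0.35 + 8/24 * 0.35 + 5/24 * 0.8 + 4/24 * 0.74
= 0.5088
chi = 1.91 - 0.5088
= 1.4012

1.4012


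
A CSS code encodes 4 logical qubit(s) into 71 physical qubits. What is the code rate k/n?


Code rate R = k/n
= 4/71
= 0.0563

0.0563


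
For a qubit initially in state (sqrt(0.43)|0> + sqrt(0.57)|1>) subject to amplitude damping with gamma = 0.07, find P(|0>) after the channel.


For amplitude damping with parameter gamma on state sqrt(a)|0> + sqrt(b)|1>:
alpha^2 = 0.43, beta^2 = 0.57
P(|0>) = alpha^2 + gamma * beta^2
= 0.43 + 0.07 * 0.57
= 0.43 + 0.0399
= 0.4699

0.4699


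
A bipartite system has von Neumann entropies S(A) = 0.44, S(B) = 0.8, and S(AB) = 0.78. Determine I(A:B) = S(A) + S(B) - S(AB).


I(A:B) = S(A) + S(B) - S(AB)
= 0.44 + 0.8 - 0.78
= 0.4600

0.4600


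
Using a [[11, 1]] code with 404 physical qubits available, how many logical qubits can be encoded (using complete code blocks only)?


Each code block uses 11 physical qubits for 1 logical qubit(s).
Number of complete blocks = floor(404 / 11) = 36
Logical qubits = 36 * 1
= 36

36


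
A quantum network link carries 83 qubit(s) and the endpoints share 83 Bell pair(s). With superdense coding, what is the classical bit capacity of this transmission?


Superdense coding allows 2 classical bits per shared entangled pair.
83 pair(s) -> 2 * 83 = 166 classical bits

166


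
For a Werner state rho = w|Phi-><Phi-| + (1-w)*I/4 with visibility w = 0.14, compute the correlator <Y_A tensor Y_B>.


|Phi-> = (|00> - |11>)/sqrt(2)
For the pure Bell state, <Y_A Y_B> = +1 (Bell-state Pauli correlator).
The maximally-mixed part I/4 has tr(I/4 * P tensor P) = 0 for any traceless Pauli P.
So <Y_A Y_B>_rho = w * (+1) + (1 - w) * 0
= 0.14 * (+1)
= 0.1400

0.1400


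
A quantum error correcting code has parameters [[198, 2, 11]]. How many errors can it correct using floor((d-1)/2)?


Code parameters: [[198, 2, 11]], distance d = 11.
Number of correctable errors = floor((d-1)/2)
= floor((11 - 1)/2)
= floor(10/2)
= 5

5


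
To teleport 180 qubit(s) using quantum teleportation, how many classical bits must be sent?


Quantum teleportation requires 2 classical bits per qubit teleported.
180 qubit(s) -> 2 * 180 = 360 classical bits

360


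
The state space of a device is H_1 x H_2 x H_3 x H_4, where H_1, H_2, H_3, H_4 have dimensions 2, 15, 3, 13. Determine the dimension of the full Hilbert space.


dim(H_1 x H_2 x H_3 x H_4) = 2 * 15 * 3 * 13
= 30 * 3 * 13
= 90 * 13
= 1170

1170


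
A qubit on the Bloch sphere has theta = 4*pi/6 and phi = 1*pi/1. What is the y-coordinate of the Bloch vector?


theta = 2.0944, phi = 3.1416
r_y = sin(theta)*sin(phi) = 0.8660 * 0.0000
r_y = 0.0000

0.0000


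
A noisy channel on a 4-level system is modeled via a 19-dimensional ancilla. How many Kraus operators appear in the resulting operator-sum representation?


Tracing out the environment in an orthonormal basis {|i>_E} gives Kraus operators K_i = <i|_E U |0>_E.
Number of Kraus operators = dim(H_env) = d_env
= 19

19


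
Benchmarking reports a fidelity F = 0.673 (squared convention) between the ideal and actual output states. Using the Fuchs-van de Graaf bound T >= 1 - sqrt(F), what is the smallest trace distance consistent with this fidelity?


Fuchs-van de Graaf (squared-fidelity convention): 1 - sqrt(F) <= T <= sqrt(1 - F).
Lower bound: T >= 1 - sqrt(F)
sqrt(F) = sqrt(0.673) = 0.8204
T >= 1 - 0.8204
T >= 0.1796

0.1796


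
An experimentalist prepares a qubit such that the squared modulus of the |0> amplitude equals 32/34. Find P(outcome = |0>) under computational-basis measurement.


|alpha|^2 = 32/34 = 0.9412
|beta|^2 = 1 - 32/34 = 2/34 = 0.0588
P(|0>) = |alpha|^2 = 0.9412

0.9412


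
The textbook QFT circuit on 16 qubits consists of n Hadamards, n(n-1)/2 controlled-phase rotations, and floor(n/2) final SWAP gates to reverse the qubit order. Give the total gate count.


Hadamard gates: 16
Controlled rotations: n*(n-1)/2 = 16*15/2 = 120
SWAP gates: floor(n/2) = floor(16/2) = 8
Total = 16 + 120 + 8
= 144

144


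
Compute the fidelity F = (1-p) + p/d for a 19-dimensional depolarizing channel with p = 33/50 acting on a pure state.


F = (1-p) + p/d
= (1 - 0.6600) + 0.6600/19
= 0.3400 + 0.0347
= 0.3747

0.3747


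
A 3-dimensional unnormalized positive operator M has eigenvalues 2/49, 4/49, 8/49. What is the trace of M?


tr(M) = sum of eigenvalues
= 2/49 + 4/49 + 8/49
= 14/49
= 0.2857

0.2857


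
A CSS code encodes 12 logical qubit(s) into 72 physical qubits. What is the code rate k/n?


Code rate R = k/n
= 12/72
= 0.1667

0.1667


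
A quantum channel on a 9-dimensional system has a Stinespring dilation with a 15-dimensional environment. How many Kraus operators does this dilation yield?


Tracing out the environment in an orthonormal basis {|i>_E} gives Kraus operators K_i = <i|_E U |0>_E.
Number of Kraus operators = dim(H_env) = d_env
= 15

15


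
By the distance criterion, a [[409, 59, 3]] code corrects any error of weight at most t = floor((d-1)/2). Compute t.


Code parameters: [[409, 59, 3]], distance d = 3.
Number of correctable errors = floor((d-1)/2)
= floor((3 - 1)/2)
= floor(2/2)
= 1

1


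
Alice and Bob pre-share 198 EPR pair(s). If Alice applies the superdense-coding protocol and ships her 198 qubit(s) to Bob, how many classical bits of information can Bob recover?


Superdense coding allows 2 classical bits per shared entangled pair.
198 pair(s) -> 2 * 198 = 396 classical bits

396


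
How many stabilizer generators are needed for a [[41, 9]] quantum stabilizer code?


For an [[n,k]] stabilizer code:
Number of stabilizer generators = n - k
= 41 - 9
= 32

32


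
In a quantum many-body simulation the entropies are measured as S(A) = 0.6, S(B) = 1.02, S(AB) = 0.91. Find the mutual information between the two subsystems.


I(A:B) = S(A) + S(B) - S(AB)
= 0.6 + 1.02 - 0.91
= 0.7100

0.7100


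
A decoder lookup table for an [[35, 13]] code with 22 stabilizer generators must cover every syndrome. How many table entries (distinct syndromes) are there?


Each stabilizer generator gives a binary (+1 or -1) measurement outcome.
With 22 independent generators:
Total syndromes = 2^22
= 4194304

4194304


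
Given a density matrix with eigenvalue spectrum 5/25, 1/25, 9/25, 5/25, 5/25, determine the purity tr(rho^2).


tr(rho^2) = sum of eigenvalues squared
= (5/25)^2 + (1/25)^2 + (9/25)^2 + (5/25)^2 + (5/25)^2
= (25 + 1 + 81 + 25 + 25) / 625
= 157/625
= 0.2512

0.2512


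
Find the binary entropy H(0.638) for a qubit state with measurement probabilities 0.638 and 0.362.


S = -p*log2(p) - (1-p)*log2(1-p)
p = 0.6380, 1-p = 0.3620
= -0.6380 * log2(0.6380) - 0.3620 * log2(0.3620)
= -(-0.4137) - (-0.5307)
= 0.9443

0.9443


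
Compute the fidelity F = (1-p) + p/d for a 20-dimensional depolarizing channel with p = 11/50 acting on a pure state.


F = (1-p) + p/d
= (1 - 0.2200) + 0.2200/20
= 0.7800 + 0.0110
= 0.7910

0.7910


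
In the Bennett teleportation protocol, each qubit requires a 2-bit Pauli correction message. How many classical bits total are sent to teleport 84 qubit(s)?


Quantum teleportation requires 2 classical bits per qubit teleported.
84 qubit(s) -> 2 * 84 = 168 classical bits

168


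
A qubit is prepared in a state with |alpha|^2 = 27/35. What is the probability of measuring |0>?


|alpha|^2 = 27/35 = 0.7714
|beta|^2 = 1 - 27/35 = 8/35 = 0.2286
P(|0>) = |alpha|^2 = 0.7714

0.7714


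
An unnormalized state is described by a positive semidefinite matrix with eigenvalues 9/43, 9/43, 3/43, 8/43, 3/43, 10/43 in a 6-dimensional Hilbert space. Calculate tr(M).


tr(M) = sum of eigenvalues
= 9/43 + 9/43 + 3/43 + 8/43 + 3/43 + 10/43
= 42/43
= 0.9767

0.9767


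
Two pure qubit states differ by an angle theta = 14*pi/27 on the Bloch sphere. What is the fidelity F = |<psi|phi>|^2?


For states separated by angle theta on Bloch sphere:
F = cos^2(theta/2)
theta = 14*pi/27 = 1.6290
theta/2 = 0.8145
cos(theta/2) = 0.6862
F = 0.4709

0.4709


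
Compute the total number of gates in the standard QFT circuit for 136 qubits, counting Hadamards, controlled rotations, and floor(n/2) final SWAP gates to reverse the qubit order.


Hadamard gates: 136
Controlled rotations: n*(n-1)/2 = 136*135/2 = 9180
SWAP gates: floor(n/2) = floor(136/2) = 68
Total = 136 + 9180 + 68
= 9384

9384


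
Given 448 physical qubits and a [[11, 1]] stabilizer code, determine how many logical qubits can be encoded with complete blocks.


Each code block uses 11 physical qubits for 1 logical qubit(s).
Number of complete blocks = floor(448 / 11) = 40
Logical qubits = 40 * 1
= 40

40


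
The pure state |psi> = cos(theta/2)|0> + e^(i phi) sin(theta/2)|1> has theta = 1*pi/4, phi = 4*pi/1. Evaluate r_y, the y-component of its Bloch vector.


theta = 0.7854, phi = 12.5664
r_y = sin(theta)*sin(phi) = 0.7071 * 0.0000
r_y = 0.0000

0.0000


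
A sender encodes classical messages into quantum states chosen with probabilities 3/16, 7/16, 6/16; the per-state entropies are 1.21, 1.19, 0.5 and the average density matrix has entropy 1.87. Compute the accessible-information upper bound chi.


chi = S(rho) - sum_i p_i * S(rho_i)
Weighted entropy = 3/16 * 1.21 + 7/16 * 1.19 + 6/16 * 0.5
= 0.9350
chi = 1.87 - 0.9350
= 0.9350

0.9350


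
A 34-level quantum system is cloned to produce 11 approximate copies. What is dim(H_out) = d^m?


Output space = H^(tensor 11) where dim(H) = 34
dim = 34^11
= 1156 (after 2 factors)
= 39304 (after 3 factors)
= 1336336 (after 4 factors)
= 45435424 (after 5 factors)
= 1544804416 (after 6 factors)
= 52523350144 (after 7 factors)
= 1785793904896 (after 8 factors)
= 60716992766464 (after 9 factors)
= 2064377754059776 (after 10 factors)
= 70188843638032384 (after 11 factors)
= 70188843638032384

70188843638032384


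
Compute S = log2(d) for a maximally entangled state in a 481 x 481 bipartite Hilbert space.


For a maximally entangled state in d x d:
S = log2(d) = log2(481)
= 8.9099

8.9099


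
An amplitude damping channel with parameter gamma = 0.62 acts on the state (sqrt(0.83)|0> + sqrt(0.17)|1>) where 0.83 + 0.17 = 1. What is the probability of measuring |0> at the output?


For amplitude damping with parameter gamma on state sqrt(a)|0> + sqrt(b)|1>:
alpha^2 = 0.83, beta^2 = 0.17
P(|0>) = alpha^2 + gamma * beta^2
= 0.83 + 0.62 * 0.17
= 0.83 + 0.1054
= 0.9354

0.9354


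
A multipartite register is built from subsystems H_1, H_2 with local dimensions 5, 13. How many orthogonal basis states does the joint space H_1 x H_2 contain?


dim(H_1 x H_2) = 5 * 13
= 65

65


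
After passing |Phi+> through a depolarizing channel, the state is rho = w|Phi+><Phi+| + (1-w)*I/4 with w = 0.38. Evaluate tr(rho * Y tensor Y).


|Phi+> = (|00> + |11>)/sqrt(2)
For the pure Bell state, <Y_A Y_B> = -1 (Bell-state Pauli correlator).
The maximally-mixed part I/4 has tr(I/4 * P tensor P) = 0 for any traceless Pauli P.
So <Y_A Y_B>_rho = w * (-1) + (1 - w) * 0
= 0.38 * (-1)
= -0.3800

-0.3800


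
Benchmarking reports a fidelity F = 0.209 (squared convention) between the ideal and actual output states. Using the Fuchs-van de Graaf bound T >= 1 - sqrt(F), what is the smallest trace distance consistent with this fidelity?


Fuchs-van de Graaf (squared-fidelity convention): 1 - sqrt(F) <= T <= sqrt(1 - F).
Lower bound: T >= 1 - sqrt(F)
sqrt(F) = sqrt(0.209) = 0.4572
T >= 1 - 0.4572
T >= 0.5428

0.5428


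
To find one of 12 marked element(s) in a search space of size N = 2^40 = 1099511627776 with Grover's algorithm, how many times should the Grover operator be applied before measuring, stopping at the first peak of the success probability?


After j Grover iterations the success probability is P(j) = sin^2((2j+1)*theta), where sin(theta) = sqrt(k/N).
N = 2^40 = 1099511627776, k = 12
sin(theta) = sqrt(k/N) = 3.30362474e-06
theta = arcsin(sqrt(k/N)) = 3.30362474e-06 rad
P(j) reaches its first maximum when (2j+1)*theta is as close as possible to pi/2, i.e. j = round(pi/(4*theta) - 1/2).
pi/(4*theta) - 1/2 = 237737.8103
(For comparison, the common estimate pi/4 * sqrt(N/k) = 237738.3103; the exact maximiser is used here.)
Optimal iterations = 237738

237738


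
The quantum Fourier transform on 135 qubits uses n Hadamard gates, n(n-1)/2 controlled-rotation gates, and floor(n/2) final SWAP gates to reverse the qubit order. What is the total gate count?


Hadamard gates: 135
Controlled rotations: n*(n-1)/2 = 135*134/2 = 9045
SWAP gates: floor(n/2) = floor(135/2) = 67
Total = 135 + 9045 + 67
= 9247

9247


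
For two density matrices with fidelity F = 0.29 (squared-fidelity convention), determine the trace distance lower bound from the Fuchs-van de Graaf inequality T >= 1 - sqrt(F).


Fuchs-van de Graaf (squared-fidelity convention): 1 - sqrt(F) <= T <= sqrt(1 - F).
Lower bound: T >= 1 - sqrt(F)
sqrt(F) = sqrt(0.29) = 0.5385
T >= 1 - 0.5385
T >= 0.4615

0.4615


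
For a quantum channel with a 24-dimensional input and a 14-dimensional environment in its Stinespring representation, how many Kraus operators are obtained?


Tracing out the environment in an orthonormal basis {|i>_E} gives Kraus operators K_i = <i|_E U |0>_E.
Number of Kraus operators = dim(H_env) = d_env
= 14

14


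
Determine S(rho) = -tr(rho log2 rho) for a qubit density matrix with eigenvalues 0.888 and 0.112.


S = -p*log2(p) - (1-p)*log2(1-p)
p = 0.8880, 1-p = 0.1120
= -0.8880 * log2(0.8880) - 0.1120 * log2(0.1120)
= -(-0.1522) - (-0.3537)
= 0.5059

0.5059


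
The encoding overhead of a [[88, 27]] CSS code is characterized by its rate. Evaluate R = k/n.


Code rate R = k/n
= 27/88
= 0.3068

0.3068


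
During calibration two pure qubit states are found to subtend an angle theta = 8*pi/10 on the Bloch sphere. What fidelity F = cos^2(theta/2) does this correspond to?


For states separated by angle theta on Bloch sphere:
F = cos^2(theta/2)
theta = 8*pi/10 = 2.5133
theta/2 = 1.2566
cos(theta/2) = 0.3090
F = 0.0955

0.0955


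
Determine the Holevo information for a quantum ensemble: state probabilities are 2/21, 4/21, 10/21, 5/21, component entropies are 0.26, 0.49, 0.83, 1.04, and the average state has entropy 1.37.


chi = S(rho) - sum_i p_i * S(rho_i)
Weighted entropy = 2/21 * 0.26 + 4/21 * 0.49 + 10/21 * 0.83 + 5/21 * 1.04
= 0.7610
chi = 1.37 - 0.7610
= 0.6090

0.6090


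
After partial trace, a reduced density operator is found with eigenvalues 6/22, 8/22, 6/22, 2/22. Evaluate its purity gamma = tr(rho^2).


tr(rho^2) = sum of eigenvalues squared
= (6/22)^2 + (8/22)^2 + (6/22)^2 + (2/22)^2
= (36 + 64 + 36 + 4) / 484
= 140/484
= 0.2893

0.2893


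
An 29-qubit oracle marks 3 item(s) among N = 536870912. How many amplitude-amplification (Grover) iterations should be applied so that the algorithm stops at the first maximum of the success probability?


After j Grover iterations the success probability is P(j) = sin^2((2j+1)*theta), where sin(theta) = sqrt(k/N).
N = 2^29 = 536870912, k = 3
sin(theta) = sqrt(k/N) = 7.475249459e-05
theta = arcsin(sqrt(k/N)) = 7.475249466e-05 rad
P(j) reaches its first maximum when (2j+1)*theta is as close as possible to pi/2, i.e. j = round(pi/(4*theta) - 1/2).
pi/(4*theta) - 1/2 = 10506.1482
(For comparison, the common estimate pi/4 * sqrt(N/k) = 10506.6482; the exact maximiser is used here.)
Optimal iterations = 10506

10506


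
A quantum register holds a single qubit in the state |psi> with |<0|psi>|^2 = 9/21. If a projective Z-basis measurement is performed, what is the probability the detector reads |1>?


|alpha|^2 = 9/21 = 0.4286
|beta|^2 = 1 - 9/21 = 12/21 = 0.5714
P(|1>) = |beta|^2 = 0.5714

0.5714


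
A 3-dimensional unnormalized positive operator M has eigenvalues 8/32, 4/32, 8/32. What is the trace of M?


tr(M) = sum of eigenvalues
= 8/32 + 4/32 + 8/32
= 20/32
= 0.6250

0.6250


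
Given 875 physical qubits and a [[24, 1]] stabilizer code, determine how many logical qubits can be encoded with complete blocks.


Each code block uses 24 physical qubits for 1 logical qubit(s).
Number of complete blocks = floor(875 / 24) = 36
Logical qubits = 36 * 1
= 36

36


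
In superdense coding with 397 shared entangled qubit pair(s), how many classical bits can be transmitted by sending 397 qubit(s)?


Superdense coding allows 2 classical bits per shared entangled pair.
397 pair(s) -> 2 * 397 = 794 classical bits

794


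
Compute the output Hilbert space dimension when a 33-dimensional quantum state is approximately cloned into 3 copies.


Output space = H^(tensor 3) where dim(H) = 33
dim = 33^3
= 1089 (after 2 factors)
= 35937 (after 3 factors)
= 35937

35937


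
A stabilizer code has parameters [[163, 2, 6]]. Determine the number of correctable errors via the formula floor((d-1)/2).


Code parameters: [[163, 2, 6]], distance d = 6.
Number of correctable errors = floor((d-1)/2)
= floor((6 - 1)/2)
= floor(5/2)
= 2

2


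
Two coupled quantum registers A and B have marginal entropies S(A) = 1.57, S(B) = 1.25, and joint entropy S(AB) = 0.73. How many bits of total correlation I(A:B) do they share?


I(A:B) = S(A) + S(B) - S(AB)
= 1.57 + 1.25 - 0.73
= 2.0900

2.0900


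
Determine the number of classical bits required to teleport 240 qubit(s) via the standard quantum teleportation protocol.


Quantum teleportation requires 2 classical bits per qubit teleported.
240 qubit(s) -> 2 * 240 = 480 classical bits

480


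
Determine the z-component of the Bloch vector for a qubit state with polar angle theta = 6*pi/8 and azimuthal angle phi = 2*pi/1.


theta = 2.3562, phi = 6.2832
r_z = cos(theta) = -0.7071

-0.7071


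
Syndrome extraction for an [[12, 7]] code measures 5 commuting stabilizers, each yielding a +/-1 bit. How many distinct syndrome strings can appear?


Each stabilizer generator gives a binary (+1 or -1) measurement outcome.
With 5 independent generators:
Total syndromes = 2^5
= 32

32


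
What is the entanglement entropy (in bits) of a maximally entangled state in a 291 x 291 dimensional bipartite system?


For a maximally entangled state in d x d:
S = log2(d) = log2(291)
= 8.1849

8.1849


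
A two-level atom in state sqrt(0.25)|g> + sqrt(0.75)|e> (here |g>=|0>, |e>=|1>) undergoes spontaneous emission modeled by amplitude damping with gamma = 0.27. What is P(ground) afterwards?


For amplitude damping with parameter gamma on state sqrt(a)|0> + sqrt(b)|1>:
alpha^2 = 0.25, beta^2 = 0.75
P(|0>) = alpha^2 + gamma * beta^2
= 0.25 + 0.27 * 0.75
= 0.25 + 0.2025
= 0.4525

0.4525


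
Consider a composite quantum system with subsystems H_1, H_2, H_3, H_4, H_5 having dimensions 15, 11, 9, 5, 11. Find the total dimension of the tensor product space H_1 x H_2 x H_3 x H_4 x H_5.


dim(H_1 x H_2 x H_3 x H_4 x H_5) = 15 * 11 * 9 * 5 * 11
= 165 * 9 * 5 * 11
= 1485 * 5 * 11
= 7425 * 11
= 81675

81675


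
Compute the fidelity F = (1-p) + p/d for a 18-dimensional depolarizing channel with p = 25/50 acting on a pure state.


F = (1-p) + p/d
= (1 - 0.5000) + 0.5000/18
= 0.5000 + 0.0278
= 0.5278

0.5278


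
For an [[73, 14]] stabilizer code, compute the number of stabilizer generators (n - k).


For an [[n,k]] stabilizer code:
Number of stabilizer generators = n - k
= 73 - 14
= 59

59


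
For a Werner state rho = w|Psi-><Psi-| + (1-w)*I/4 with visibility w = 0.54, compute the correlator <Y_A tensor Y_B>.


|Psi-> = (|01> - |10>)/sqrt(2)
For the pure Bell state, <Y_A Y_B> = -1 (Bell-state Pauli correlator).
The maximally-mixed part I/4 has tr(I/4 * P tensor P) = 0 for any traceless Pauli P.
So <Y_A Y_B>_rho = w * (-1) + (1 - w) * 0
= 0.54 * (-1)
= -0.5400

-0.5400


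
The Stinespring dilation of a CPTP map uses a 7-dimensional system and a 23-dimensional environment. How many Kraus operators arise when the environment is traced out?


Tracing out the environment in an orthonormal basis {|i>_E} gives Kraus operators K_i = <i|_E U |0>_E.
Number of Kraus operators = dim(H_env) = d_env
= 23

23


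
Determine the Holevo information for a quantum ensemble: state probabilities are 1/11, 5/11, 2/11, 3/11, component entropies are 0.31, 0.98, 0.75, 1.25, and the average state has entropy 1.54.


chi = S(rho) - sum_i p_i * S(rho_i)
Weighted entropy = 1/11 * 0.31 + 5/11 * 0.98 + 2/11 * 0.75 + 3/11 * 1.25
= 0.9509
chi = 1.54 - 0.9509
= 0.5891

0.5891


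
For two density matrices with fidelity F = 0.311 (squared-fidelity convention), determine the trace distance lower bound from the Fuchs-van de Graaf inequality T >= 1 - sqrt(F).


Fuchs-van de Graaf (squared-fidelity convention): 1 - sqrt(F) <= T <= sqrt(1 - F).
Lower bound: T >= 1 - sqrt(F)
sqrt(F) = sqrt(0.311) = 0.5577
T >= 1 - 0.5577
T >= 0.4423

0.4423
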